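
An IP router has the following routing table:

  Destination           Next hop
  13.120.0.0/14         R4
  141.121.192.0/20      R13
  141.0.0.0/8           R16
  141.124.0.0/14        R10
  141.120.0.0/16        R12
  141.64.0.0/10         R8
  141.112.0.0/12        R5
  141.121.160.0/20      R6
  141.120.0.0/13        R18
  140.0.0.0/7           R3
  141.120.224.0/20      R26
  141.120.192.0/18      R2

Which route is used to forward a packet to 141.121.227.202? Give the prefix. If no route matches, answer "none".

Entries matching 141.121.227.202:
  140.0.0.0/7 (140.0.0.0 - 141.255.255.255)
  141.0.0.0/8 (141.0.0.0 - 141.255.255.255)
  141.64.0.0/10 (141.64.0.0 - 141.127.255.255)
  141.112.0.0/12 (141.112.0.0 - 141.127.255.255)
  141.120.0.0/13 (141.120.0.0 - 141.127.255.255)
Most specific is 141.120.0.0/13.

141.120.0.0/13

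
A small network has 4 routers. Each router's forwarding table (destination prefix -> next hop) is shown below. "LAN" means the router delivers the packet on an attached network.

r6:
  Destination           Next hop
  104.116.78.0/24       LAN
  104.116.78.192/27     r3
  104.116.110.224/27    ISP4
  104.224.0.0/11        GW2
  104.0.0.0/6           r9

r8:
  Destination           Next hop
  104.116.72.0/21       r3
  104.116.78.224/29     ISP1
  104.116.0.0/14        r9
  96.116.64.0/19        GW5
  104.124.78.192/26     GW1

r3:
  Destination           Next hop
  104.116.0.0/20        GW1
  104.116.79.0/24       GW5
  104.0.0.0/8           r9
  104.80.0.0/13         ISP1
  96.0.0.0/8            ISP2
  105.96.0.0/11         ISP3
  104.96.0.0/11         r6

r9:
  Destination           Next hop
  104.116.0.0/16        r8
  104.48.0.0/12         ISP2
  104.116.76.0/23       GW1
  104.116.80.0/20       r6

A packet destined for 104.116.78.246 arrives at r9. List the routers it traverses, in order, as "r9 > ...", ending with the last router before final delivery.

r9 > r8 > r3 > r6

At r9: longest match for 104.116.78.246 is 104.116.0.0/16 -> r8
At r8: longest match for 104.116.78.246 is 104.116.72.0/21 -> r3
At r3: longest match for 104.116.78.246 is 104.96.0.0/11 -> r6
At r6: longest match for 104.116.78.246 is 104.116.78.0/24 -> LAN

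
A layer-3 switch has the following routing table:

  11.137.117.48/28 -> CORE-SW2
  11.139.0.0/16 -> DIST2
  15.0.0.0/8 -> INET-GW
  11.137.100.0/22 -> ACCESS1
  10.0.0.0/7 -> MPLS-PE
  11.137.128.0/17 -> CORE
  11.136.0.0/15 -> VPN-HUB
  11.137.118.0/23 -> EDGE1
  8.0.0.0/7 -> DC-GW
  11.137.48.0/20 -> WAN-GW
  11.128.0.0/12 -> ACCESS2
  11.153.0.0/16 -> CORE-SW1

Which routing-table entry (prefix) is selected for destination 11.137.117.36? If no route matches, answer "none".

Entries matching 11.137.117.36:
  10.0.0.0/7 (10.0.0.0 - 11.255.255.255)
  11.128.0.0/12 (11.128.0.0 - 11.143.255.255)
  11.136.0.0/15 (11.136.0.0 - 11.137.255.255)
Most specific is 11.136.0.0/15.

11.136.0.0/15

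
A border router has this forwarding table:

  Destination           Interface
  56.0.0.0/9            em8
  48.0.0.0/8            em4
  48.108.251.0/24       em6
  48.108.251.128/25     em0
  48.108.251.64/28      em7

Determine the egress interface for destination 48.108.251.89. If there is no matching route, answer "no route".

Routes whose prefix contains 48.108.251.89:
  48.0.0.0/8 (48.0.0.0 - 48.255.255.255) -> em4
  48.108.251.0/24 (48.108.251.0 - 48.108.251.255) -> em6
More-specific entries that do NOT match:
  48.108.251.64/28 (48.108.251.64 - 48.108.251.79) does not contain 48.108.251.89
  48.108.251.128/25 (48.108.251.128 - 48.108.251.255) does not contain 48.108.251.89
Longest matching prefix is /24 -> interface em6.

em6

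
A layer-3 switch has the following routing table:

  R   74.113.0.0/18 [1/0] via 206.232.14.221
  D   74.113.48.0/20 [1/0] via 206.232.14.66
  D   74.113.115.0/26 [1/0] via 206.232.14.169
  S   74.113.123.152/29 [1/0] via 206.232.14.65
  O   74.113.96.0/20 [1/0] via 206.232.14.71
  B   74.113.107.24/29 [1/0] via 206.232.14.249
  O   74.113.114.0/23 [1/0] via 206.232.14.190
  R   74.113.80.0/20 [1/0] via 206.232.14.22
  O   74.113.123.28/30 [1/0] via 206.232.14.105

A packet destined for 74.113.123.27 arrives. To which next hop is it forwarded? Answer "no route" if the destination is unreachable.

no route

No entry's prefix contains 74.113.123.27; there is no default route.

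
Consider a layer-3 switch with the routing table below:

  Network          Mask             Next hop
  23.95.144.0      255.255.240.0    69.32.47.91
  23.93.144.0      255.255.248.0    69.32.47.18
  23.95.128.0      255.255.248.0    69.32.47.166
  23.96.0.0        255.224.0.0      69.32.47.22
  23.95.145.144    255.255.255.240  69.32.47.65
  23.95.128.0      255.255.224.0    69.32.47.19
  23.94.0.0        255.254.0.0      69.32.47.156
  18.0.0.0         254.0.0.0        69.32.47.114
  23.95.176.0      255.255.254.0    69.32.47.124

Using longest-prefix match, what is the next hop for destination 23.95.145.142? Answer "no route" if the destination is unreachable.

69.32.47.91

Routes whose prefix contains 23.95.145.142:
  23.94.0.0/15 (23.94.0.0 - 23.95.255.255) -> 69.32.47.156
  23.95.128.0/19 (23.95.128.0 - 23.95.159.255) -> 69.32.47.19
  23.95.144.0/20 (23.95.144.0 - 23.95.159.255) -> 69.32.47.91
More-specific entries that do NOT match:
  23.95.145.144/28 (23.95.145.144 - 23.95.145.159) does not contain 23.95.145.142
  23.95.176.0/23 (23.95.176.0 - 23.95.177.255) does not contain 23.95.145.142
  23.93.144.0/21 (23.93.144.0 - 23.93.151.255) does not contain 23.95.145.142
  23.95.128.0/21 (23.95.128.0 - 23.95.135.255) does not contain 23.95.145.142
Longest matching prefix is /20 -> next hop 69.32.47.91.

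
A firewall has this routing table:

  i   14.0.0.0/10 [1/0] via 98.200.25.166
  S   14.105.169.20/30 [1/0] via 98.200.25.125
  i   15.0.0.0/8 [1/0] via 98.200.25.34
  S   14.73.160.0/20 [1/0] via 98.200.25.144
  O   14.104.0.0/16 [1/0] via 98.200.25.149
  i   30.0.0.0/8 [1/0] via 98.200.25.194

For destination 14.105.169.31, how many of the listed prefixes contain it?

No listed prefix contains 14.105.169.31.
Total matching entries: 0.

0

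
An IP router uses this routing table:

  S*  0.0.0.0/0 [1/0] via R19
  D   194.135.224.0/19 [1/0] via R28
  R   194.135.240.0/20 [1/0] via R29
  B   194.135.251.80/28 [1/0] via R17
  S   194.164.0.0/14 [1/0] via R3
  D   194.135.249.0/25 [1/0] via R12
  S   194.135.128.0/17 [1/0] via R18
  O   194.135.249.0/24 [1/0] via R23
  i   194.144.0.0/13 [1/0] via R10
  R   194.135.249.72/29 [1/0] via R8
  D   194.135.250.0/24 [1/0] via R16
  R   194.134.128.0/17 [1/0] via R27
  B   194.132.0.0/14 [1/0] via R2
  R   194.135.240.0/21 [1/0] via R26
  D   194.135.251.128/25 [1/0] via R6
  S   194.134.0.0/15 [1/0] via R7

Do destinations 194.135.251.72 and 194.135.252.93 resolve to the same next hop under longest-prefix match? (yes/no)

194.135.251.72: longest match 194.135.240.0/20 -> R29
194.135.252.93: longest match 194.135.240.0/20 -> R29

yes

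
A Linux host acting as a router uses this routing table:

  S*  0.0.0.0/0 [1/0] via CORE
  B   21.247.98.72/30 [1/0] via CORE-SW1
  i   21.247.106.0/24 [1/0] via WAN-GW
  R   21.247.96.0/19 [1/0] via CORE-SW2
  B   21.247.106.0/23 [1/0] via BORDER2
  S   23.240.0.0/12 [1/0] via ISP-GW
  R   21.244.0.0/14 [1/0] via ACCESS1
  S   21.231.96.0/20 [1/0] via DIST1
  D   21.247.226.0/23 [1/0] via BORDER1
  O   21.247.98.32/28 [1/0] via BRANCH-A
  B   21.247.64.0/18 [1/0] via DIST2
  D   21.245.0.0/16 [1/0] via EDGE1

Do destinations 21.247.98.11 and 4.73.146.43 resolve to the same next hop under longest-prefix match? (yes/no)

21.247.98.11: longest match 21.247.96.0/19 -> CORE-SW2
4.73.146.43: longest match 0.0.0.0/0 -> CORE

no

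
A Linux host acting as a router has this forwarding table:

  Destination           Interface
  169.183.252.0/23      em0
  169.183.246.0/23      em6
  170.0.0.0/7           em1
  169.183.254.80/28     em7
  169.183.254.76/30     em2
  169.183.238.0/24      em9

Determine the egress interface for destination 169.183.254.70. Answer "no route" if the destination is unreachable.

No entry's prefix contains 169.183.254.70; there is no default route.

no route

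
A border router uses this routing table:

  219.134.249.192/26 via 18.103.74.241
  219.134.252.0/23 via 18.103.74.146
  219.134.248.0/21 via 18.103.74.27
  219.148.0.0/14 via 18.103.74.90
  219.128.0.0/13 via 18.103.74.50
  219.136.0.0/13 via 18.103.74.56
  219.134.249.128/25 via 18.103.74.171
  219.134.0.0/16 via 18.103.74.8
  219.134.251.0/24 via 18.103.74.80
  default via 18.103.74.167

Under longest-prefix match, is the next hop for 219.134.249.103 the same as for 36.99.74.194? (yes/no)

no

219.134.249.103: longest match 219.134.248.0/21 -> 18.103.74.27
36.99.74.194: longest match 0.0.0.0/0 -> 18.103.74.167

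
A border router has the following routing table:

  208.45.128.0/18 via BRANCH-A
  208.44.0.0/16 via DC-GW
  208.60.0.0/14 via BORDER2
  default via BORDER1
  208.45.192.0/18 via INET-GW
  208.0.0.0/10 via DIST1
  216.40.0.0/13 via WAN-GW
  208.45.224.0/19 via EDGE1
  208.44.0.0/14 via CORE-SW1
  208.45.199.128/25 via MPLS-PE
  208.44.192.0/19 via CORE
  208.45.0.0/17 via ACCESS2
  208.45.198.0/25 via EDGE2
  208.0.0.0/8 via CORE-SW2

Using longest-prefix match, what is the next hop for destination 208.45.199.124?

Routes whose prefix contains 208.45.199.124:
  0.0.0.0/0 (default, matches everything) -> BORDER1
  208.0.0.0/8 (208.0.0.0 - 208.255.255.255) -> CORE-SW2
  208.0.0.0/10 (208.0.0.0 - 208.63.255.255) -> DIST1
  208.44.0.0/14 (208.44.0.0 - 208.47.255.255) -> CORE-SW1
  208.45.192.0/18 (208.45.192.0 - 208.45.255.255) -> INET-GW
More-specific entries that do NOT match:
  208.45.199.128/25 (208.45.199.128 - 208.45.199.255) does not contain 208.45.199.124
  208.45.198.0/25 (208.45.198.0 - 208.45.198.127) does not contain 208.45.199.124
  208.45.224.0/19 (208.45.224.0 - 208.45.255.255) does not contain 208.45.199.124
  208.44.192.0/19 (208.44.192.0 - 208.44.223.255) does not contain 208.45.199.124
Longest matching prefix is /18 -> next hop INET-GW.

INET-GW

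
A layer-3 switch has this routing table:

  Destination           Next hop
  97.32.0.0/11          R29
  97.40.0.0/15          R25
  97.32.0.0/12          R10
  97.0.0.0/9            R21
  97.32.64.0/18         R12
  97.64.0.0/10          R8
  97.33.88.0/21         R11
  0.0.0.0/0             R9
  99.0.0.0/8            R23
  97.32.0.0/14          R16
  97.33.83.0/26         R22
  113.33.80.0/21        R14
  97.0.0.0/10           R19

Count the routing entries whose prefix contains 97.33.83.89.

Prefixes containing 97.33.83.89:
  0.0.0.0/0 (default, matches everything)
  97.0.0.0/9 (97.0.0.0 - 97.127.255.255)
  97.0.0.0/10 (97.0.0.0 - 97.63.255.255)
  97.32.0.0/11 (97.32.0.0 - 97.63.255.255)
  97.32.0.0/12 (97.32.0.0 - 97.47.255.255)
  97.32.0.0/14 (97.32.0.0 - 97.35.255.255)
Total matching entries: 6.

6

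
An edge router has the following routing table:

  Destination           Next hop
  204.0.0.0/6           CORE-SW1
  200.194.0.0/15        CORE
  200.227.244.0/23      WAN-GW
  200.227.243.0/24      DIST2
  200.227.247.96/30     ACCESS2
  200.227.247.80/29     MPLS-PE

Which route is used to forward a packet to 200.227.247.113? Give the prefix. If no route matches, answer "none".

200.227.247.113 is outside every listed prefix and there is no default route.

none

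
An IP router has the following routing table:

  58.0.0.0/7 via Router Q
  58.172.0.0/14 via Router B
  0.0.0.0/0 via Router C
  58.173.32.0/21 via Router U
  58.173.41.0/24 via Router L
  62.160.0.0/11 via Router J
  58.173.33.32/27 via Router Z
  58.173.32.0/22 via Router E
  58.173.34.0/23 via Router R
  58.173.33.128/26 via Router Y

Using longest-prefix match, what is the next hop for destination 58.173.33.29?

Router E

Routes whose prefix contains 58.173.33.29:
  0.0.0.0/0 (default, matches everything) -> Router C
  58.0.0.0/7 (58.0.0.0 - 59.255.255.255) -> Router Q
  58.172.0.0/14 (58.172.0.0 - 58.175.255.255) -> Router B
  58.173.32.0/21 (58.173.32.0 - 58.173.39.255) -> Router U
  58.173.32.0/22 (58.173.32.0 - 58.173.35.255) -> Router E
More-specific entries that do NOT match:
  58.173.33.32/27 (58.173.33.32 - 58.173.33.63) does not contain 58.173.33.29
  58.173.33.128/26 (58.173.33.128 - 58.173.33.191) does not contain 58.173.33.29
  58.173.41.0/24 (58.173.41.0 - 58.173.41.255) does not contain 58.173.33.29
  58.173.34.0/23 (58.173.34.0 - 58.173.35.255) does not contain 58.173.33.29
Longest matching prefix is /22 -> next hop Router E.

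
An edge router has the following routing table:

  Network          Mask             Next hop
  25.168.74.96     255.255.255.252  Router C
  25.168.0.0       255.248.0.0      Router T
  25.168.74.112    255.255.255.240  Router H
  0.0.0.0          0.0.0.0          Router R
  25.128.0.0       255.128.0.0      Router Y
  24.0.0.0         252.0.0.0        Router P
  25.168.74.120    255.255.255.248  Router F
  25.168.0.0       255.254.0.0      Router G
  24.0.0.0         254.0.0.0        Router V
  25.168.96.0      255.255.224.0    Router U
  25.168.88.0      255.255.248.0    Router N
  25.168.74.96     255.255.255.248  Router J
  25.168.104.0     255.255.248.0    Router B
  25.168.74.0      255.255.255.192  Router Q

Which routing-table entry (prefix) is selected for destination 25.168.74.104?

Entries matching 25.168.74.104:
  0.0.0.0/0 (default, matches everything)
  24.0.0.0/6 (24.0.0.0 - 27.255.255.255)
  24.0.0.0/7 (24.0.0.0 - 25.255.255.255)
  25.128.0.0/9 (25.128.0.0 - 25.255.255.255)
  25.168.0.0/13 (25.168.0.0 - 25.175.255.255)
  25.168.0.0/15 (25.168.0.0 - 25.169.255.255)
Most specific is 25.168.0.0/15.

25.168.0.0/15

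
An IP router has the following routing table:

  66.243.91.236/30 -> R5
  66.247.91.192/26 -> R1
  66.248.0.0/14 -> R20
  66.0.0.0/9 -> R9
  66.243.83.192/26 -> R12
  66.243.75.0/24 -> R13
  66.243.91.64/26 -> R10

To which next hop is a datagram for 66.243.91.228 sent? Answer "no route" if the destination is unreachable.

No entry's prefix contains 66.243.91.228; there is no default route.

no route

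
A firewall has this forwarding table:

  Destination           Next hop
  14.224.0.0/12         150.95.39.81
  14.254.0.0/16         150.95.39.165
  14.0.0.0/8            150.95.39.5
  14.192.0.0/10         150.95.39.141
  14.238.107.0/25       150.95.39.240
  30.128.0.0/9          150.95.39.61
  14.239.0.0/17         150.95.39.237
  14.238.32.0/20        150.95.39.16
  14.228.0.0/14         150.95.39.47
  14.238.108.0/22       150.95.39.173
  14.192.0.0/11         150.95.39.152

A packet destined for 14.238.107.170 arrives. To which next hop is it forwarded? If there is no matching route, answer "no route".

Routes whose prefix contains 14.238.107.170:
  14.0.0.0/8 (14.0.0.0 - 14.255.255.255) -> 150.95.39.5
  14.192.0.0/10 (14.192.0.0 - 14.255.255.255) -> 150.95.39.141
  14.224.0.0/12 (14.224.0.0 - 14.239.255.255) -> 150.95.39.81
More-specific entries that do NOT match:
  14.238.107.0/25 (14.238.107.0 - 14.238.107.127) does not contain 14.238.107.170
  14.238.108.0/22 (14.238.108.0 - 14.238.111.255) does not contain 14.238.107.170
  14.238.32.0/20 (14.238.32.0 - 14.238.47.255) does not contain 14.238.107.170
  14.239.0.0/17 (14.239.0.0 - 14.239.127.255) does not contain 14.238.107.170
  14.254.0.0/16 (14.254.0.0 - 14.254.255.255) does not contain 14.238.107.170
  14.228.0.0/14 (14.228.0.0 - 14.231.255.255) does not contain 14.238.107.170
Longest matching prefix is /12 -> next hop 150.95.39.81.

150.95.39.81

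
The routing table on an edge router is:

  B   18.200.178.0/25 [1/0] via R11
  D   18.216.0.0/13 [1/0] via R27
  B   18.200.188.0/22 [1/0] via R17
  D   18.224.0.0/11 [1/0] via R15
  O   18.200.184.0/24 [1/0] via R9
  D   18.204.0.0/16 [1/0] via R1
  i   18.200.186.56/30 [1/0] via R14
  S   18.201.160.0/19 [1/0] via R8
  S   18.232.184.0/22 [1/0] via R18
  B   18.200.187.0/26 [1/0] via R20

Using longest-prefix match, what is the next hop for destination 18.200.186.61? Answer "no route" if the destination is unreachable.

No entry's prefix contains 18.200.186.61; there is no default route.

no route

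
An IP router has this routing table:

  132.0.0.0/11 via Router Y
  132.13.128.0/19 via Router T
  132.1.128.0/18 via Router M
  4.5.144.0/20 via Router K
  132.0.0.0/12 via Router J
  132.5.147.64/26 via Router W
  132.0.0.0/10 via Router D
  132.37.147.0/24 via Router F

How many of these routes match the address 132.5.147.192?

Prefixes containing 132.5.147.192:
  132.0.0.0/10 (132.0.0.0 - 132.63.255.255)
  132.0.0.0/11 (132.0.0.0 - 132.31.255.255)
  132.0.0.0/12 (132.0.0.0 - 132.15.255.255)
Total matching entries: 3.

3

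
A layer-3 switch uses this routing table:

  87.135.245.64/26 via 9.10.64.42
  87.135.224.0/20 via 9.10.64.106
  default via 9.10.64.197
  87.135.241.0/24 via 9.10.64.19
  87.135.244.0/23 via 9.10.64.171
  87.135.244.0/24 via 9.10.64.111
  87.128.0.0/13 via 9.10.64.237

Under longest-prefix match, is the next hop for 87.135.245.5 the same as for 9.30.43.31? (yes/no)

no

87.135.245.5: longest match 87.135.244.0/23 -> 9.10.64.171
9.30.43.31: longest match 0.0.0.0/0 -> 9.10.64.197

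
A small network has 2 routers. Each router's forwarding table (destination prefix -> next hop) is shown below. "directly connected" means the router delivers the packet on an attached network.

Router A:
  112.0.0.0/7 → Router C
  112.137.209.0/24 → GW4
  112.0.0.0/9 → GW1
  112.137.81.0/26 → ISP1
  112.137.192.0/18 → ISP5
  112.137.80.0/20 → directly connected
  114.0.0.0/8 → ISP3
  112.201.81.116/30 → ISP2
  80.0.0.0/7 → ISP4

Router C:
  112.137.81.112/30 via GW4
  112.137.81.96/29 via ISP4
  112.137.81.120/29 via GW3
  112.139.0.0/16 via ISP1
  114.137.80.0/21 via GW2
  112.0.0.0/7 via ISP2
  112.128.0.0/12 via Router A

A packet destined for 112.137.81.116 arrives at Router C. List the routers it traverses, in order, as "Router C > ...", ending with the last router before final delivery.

Router C > Router A

At Router C: longest match for 112.137.81.116 is 112.128.0.0/12 -> Router A
At Router A: longest match for 112.137.81.116 is 112.137.80.0/20 -> directly connected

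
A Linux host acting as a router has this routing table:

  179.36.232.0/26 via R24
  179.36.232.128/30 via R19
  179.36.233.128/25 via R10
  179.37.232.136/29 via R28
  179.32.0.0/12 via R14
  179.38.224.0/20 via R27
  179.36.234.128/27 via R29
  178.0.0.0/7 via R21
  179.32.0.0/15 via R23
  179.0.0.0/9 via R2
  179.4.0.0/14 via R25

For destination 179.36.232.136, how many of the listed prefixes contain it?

Prefixes containing 179.36.232.136:
  178.0.0.0/7 (178.0.0.0 - 179.255.255.255)
  179.0.0.0/9 (179.0.0.0 - 179.127.255.255)
  179.32.0.0/12 (179.32.0.0 - 179.47.255.255)
Total matching entries: 3.

3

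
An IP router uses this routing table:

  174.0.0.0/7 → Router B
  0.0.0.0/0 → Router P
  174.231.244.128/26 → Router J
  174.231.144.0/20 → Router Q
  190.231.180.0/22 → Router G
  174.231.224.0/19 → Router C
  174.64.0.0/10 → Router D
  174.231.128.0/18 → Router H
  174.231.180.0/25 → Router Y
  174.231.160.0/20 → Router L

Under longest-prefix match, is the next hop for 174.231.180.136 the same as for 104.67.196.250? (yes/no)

174.231.180.136: longest match 174.231.128.0/18 -> Router H
104.67.196.250: longest match 0.0.0.0/0 -> Router P

no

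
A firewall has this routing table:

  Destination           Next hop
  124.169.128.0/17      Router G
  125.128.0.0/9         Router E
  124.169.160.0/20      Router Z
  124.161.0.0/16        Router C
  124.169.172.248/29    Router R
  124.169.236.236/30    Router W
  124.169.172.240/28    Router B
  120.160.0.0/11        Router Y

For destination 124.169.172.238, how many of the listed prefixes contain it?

2

Prefixes containing 124.169.172.238:
  124.169.128.0/17 (124.169.128.0 - 124.169.255.255)
  124.169.160.0/20 (124.169.160.0 - 124.169.175.255)
Total matching entries: 2.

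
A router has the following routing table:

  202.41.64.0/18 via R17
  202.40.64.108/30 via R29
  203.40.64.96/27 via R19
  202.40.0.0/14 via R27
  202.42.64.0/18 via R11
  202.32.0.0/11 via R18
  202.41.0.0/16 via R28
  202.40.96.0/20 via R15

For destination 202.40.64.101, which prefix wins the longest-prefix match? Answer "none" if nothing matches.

202.40.0.0/14

Entries matching 202.40.64.101:
  202.32.0.0/11 (202.32.0.0 - 202.63.255.255)
  202.40.0.0/14 (202.40.0.0 - 202.43.255.255)
Most specific is 202.40.0.0/14.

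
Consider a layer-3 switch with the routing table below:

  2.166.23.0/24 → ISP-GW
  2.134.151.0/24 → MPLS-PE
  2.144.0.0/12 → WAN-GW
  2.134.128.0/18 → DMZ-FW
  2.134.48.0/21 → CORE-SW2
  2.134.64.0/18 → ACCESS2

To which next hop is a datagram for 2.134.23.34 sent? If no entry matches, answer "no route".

no route

No entry's prefix contains 2.134.23.34; there is no default route.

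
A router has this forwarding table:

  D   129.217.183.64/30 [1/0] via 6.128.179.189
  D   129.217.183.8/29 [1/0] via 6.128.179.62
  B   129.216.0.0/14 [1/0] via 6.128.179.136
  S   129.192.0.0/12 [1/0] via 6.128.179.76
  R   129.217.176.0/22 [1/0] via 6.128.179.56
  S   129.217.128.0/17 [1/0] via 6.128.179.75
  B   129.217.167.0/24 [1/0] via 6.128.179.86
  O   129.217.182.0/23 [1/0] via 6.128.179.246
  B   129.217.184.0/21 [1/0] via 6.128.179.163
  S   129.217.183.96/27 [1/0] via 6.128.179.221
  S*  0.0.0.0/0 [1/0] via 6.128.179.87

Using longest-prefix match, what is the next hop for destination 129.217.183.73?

6.128.179.246

Routes whose prefix contains 129.217.183.73:
  0.0.0.0/0 (default, matches everything) -> 6.128.179.87
  129.216.0.0/14 (129.216.0.0 - 129.219.255.255) -> 6.128.179.136
  129.217.128.0/17 (129.217.128.0 - 129.217.255.255) -> 6.128.179.75
  129.217.182.0/23 (129.217.182.0 - 129.217.183.255) -> 6.128.179.246
More-specific entries that do NOT match:
  129.217.183.64/30 (129.217.183.64 - 129.217.183.67) does not contain 129.217.183.73
  129.217.183.8/29 (129.217.183.8 - 129.217.183.15) does not contain 129.217.183.73
  129.217.183.96/27 (129.217.183.96 - 129.217.183.127) does not contain 129.217.183.73
  129.217.167.0/24 (129.217.167.0 - 129.217.167.255) does not contain 129.217.183.73
Longest matching prefix is /23 -> next hop 6.128.179.246.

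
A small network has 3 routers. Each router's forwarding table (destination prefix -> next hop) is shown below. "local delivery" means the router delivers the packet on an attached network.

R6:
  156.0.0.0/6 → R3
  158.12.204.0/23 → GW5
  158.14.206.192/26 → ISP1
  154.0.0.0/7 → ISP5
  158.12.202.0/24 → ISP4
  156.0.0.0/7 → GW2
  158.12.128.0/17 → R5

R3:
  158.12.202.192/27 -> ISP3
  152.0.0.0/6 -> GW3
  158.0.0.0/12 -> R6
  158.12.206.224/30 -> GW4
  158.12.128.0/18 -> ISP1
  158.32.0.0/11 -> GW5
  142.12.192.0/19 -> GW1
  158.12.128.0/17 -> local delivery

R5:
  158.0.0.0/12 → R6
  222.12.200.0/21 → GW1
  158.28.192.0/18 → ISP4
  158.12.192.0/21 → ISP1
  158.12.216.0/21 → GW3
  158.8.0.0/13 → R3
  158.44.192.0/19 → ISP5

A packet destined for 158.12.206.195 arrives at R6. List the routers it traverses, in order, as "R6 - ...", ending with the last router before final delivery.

At R6: longest match for 158.12.206.195 is 158.12.128.0/17 -> R5
At R5: longest match for 158.12.206.195 is 158.8.0.0/13 -> R3
At R3: longest match for 158.12.206.195 is 158.12.128.0/17 -> local delivery

R6 - R5 - R3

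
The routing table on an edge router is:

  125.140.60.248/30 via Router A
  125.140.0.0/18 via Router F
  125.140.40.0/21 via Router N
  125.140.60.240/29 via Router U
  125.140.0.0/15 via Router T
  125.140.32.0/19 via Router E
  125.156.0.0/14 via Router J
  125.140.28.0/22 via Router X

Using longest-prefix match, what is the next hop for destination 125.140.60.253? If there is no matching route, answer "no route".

Routes whose prefix contains 125.140.60.253:
  125.140.0.0/15 (125.140.0.0 - 125.141.255.255) -> Router T
  125.140.0.0/18 (125.140.0.0 - 125.140.63.255) -> Router F
  125.140.32.0/19 (125.140.32.0 - 125.140.63.255) -> Router E
More-specific entries that do NOT match:
  125.140.60.248/30 (125.140.60.248 - 125.140.60.251) does not contain 125.140.60.253
  125.140.60.240/29 (125.140.60.240 - 125.140.60.247) does not contain 125.140.60.253
  125.140.28.0/22 (125.140.28.0 - 125.140.31.255) does not contain 125.140.60.253
  125.140.40.0/21 (125.140.40.0 - 125.140.47.255) does not contain 125.140.60.253
Longest matching prefix is /19 -> next hop Router E.

Router E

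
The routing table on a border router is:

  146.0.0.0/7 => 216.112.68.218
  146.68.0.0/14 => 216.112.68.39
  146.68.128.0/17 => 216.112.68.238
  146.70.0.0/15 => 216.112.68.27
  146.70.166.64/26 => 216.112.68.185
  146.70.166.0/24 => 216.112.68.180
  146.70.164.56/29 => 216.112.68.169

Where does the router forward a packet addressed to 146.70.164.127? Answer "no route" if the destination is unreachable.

216.112.68.27

Routes whose prefix contains 146.70.164.127:
  146.0.0.0/7 (146.0.0.0 - 147.255.255.255) -> 216.112.68.218
  146.68.0.0/14 (146.68.0.0 - 146.71.255.255) -> 216.112.68.39
  146.70.0.0/15 (146.70.0.0 - 146.71.255.255) -> 216.112.68.27
More-specific entries that do NOT match:
  146.70.164.56/29 (146.70.164.56 - 146.70.164.63) does not contain 146.70.164.127
  146.70.166.64/26 (146.70.166.64 - 146.70.166.127) does not contain 146.70.164.127
  146.70.166.0/24 (146.70.166.0 - 146.70.166.255) does not contain 146.70.164.127
  146.68.128.0/17 (146.68.128.0 - 146.68.255.255) does not contain 146.70.164.127
Longest matching prefix is /15 -> next hop 216.112.68.27.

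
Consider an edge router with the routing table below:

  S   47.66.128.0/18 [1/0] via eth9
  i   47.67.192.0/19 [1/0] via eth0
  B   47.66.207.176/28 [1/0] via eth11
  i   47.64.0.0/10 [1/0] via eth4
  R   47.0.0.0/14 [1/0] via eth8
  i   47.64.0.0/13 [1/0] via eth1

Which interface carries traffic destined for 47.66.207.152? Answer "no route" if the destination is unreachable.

Routes whose prefix contains 47.66.207.152:
  47.64.0.0/10 (47.64.0.0 - 47.127.255.255) -> eth4
  47.64.0.0/13 (47.64.0.0 - 47.71.255.255) -> eth1
More-specific entries that do NOT match:
  47.66.207.176/28 (47.66.207.176 - 47.66.207.191) does not contain 47.66.207.152
  47.67.192.0/19 (47.67.192.0 - 47.67.223.255) does not contain 47.66.207.152
  47.66.128.0/18 (47.66.128.0 - 47.66.191.255) does not contain 47.66.207.152
  47.0.0.0/14 (47.0.0.0 - 47.3.255.255) does not contain 47.66.207.152
Longest matching prefix is /13 -> interface eth1.

eth1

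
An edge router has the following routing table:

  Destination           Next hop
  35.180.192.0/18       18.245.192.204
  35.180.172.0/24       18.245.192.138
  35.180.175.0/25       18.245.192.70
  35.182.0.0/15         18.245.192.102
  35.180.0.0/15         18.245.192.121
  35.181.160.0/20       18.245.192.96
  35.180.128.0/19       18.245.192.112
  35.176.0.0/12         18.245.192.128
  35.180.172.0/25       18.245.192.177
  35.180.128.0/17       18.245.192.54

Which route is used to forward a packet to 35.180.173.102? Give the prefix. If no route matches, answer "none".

35.180.128.0/17

Entries matching 35.180.173.102:
  35.176.0.0/12 (35.176.0.0 - 35.191.255.255)
  35.180.0.0/15 (35.180.0.0 - 35.181.255.255)
  35.180.128.0/17 (35.180.128.0 - 35.180.255.255)
Most specific is 35.180.128.0/17.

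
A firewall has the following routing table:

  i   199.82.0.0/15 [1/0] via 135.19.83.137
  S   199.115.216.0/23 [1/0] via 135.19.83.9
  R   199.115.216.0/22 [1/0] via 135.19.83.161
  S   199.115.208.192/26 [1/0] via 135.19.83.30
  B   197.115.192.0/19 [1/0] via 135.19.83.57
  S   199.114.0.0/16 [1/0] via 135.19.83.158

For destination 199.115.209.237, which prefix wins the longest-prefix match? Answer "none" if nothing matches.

199.115.209.237 is outside every listed prefix and there is no default route.

none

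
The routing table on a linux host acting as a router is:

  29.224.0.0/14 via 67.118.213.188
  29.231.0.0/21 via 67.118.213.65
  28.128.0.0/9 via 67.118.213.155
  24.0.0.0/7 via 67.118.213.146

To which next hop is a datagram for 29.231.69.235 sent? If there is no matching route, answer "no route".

No entry's prefix contains 29.231.69.235; there is no default route.

no route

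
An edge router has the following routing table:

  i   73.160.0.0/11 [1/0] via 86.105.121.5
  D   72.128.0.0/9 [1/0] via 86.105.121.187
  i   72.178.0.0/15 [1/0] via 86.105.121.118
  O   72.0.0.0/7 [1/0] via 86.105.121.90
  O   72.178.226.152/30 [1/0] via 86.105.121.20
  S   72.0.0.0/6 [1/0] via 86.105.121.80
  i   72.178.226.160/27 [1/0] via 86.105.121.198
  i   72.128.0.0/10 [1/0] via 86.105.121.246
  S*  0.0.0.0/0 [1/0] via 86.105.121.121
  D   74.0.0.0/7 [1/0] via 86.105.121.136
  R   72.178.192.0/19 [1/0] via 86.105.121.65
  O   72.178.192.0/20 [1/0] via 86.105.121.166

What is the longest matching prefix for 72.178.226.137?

Entries matching 72.178.226.137:
  0.0.0.0/0 (default, matches everything)
  72.0.0.0/6 (72.0.0.0 - 75.255.255.255)
  72.0.0.0/7 (72.0.0.0 - 73.255.255.255)
  72.128.0.0/9 (72.128.0.0 - 72.255.255.255)
  72.128.0.0/10 (72.128.0.0 - 72.191.255.255)
  72.178.0.0/15 (72.178.0.0 - 72.179.255.255)
Most specific is 72.178.0.0/15.

72.178.0.0/15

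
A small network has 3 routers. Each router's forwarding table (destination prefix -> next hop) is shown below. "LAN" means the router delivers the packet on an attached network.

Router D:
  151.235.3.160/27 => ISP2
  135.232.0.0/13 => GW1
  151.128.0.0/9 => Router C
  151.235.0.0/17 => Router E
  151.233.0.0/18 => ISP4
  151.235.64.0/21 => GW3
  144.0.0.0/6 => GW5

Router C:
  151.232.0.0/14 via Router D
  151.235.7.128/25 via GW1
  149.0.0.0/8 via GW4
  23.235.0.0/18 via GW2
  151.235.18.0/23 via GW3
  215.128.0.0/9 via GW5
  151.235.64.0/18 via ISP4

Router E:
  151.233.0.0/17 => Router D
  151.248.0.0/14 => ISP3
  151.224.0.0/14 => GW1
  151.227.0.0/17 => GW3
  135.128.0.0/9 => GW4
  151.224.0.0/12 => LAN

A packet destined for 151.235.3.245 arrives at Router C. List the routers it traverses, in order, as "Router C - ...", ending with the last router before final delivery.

Router C - Router D - Router E

At Router C: longest match for 151.235.3.245 is 151.232.0.0/14 -> Router D
At Router D: longest match for 151.235.3.245 is 151.235.0.0/17 -> Router E
At Router E: longest match for 151.235.3.245 is 151.224.0.0/12 -> LAN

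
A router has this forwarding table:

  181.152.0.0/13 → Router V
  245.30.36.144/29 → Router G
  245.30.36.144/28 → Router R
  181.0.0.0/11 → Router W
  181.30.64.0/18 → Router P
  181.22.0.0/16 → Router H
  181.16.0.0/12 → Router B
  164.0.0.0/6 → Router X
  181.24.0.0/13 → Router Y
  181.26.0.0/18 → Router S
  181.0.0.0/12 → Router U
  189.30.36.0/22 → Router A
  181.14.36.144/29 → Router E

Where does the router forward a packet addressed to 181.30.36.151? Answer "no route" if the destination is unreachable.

Router Y

Routes whose prefix contains 181.30.36.151:
  181.0.0.0/11 (181.0.0.0 - 181.31.255.255) -> Router W
  181.16.0.0/12 (181.16.0.0 - 181.31.255.255) -> Router B
  181.24.0.0/13 (181.24.0.0 - 181.31.255.255) -> Router Y
More-specific entries that do NOT match:
  245.30.36.144/29 (245.30.36.144 - 245.30.36.151) does not contain 181.30.36.151
  181.14.36.144/29 (181.14.36.144 - 181.14.36.151) does not contain 181.30.36.151
  245.30.36.144/28 (245.30.36.144 - 245.30.36.159) does not contain 181.30.36.151
  189.30.36.0/22 (189.30.36.0 - 189.30.39.255) does not contain 181.30.36.151
  181.30.64.0/18 (181.30.64.0 - 181.30.127.255) does not contain 181.30.36.151
  181.26.0.0/18 (181.26.0.0 - 181.26.63.255) does not contain 181.30.36.151
  181.22.0.0/16 (181.22.0.0 - 181.22.255.255) does not contain 181.30.36.151
Longest matching prefix is /13 -> next hop Router Y.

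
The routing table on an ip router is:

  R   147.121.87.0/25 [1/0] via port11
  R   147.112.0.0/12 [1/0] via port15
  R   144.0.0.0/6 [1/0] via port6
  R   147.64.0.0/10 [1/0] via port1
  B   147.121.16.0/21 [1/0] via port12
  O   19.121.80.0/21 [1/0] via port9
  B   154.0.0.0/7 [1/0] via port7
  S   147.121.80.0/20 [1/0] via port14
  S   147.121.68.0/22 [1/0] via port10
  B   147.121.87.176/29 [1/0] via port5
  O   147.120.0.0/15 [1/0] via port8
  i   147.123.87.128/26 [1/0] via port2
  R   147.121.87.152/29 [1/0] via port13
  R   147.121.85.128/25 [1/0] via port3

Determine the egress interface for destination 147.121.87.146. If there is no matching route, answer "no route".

Routes whose prefix contains 147.121.87.146:
  144.0.0.0/6 (144.0.0.0 - 147.255.255.255) -> port6
  147.64.0.0/10 (147.64.0.0 - 147.127.255.255) -> port1
  147.112.0.0/12 (147.112.0.0 - 147.127.255.255) -> port15
  147.120.0.0/15 (147.120.0.0 - 147.121.255.255) -> port8
  147.121.80.0/20 (147.121.80.0 - 147.121.95.255) -> port14
More-specific entries that do NOT match:
  147.121.87.176/29 (147.121.87.176 - 147.121.87.183) does not contain 147.121.87.146
  147.121.87.152/29 (147.121.87.152 - 147.121.87.159) does not contain 147.121.87.146
  147.123.87.128/26 (147.123.87.128 - 147.123.87.191) does not contain 147.121.87.146
  147.121.87.0/25 (147.121.87.0 - 147.121.87.127) does not contain 147.121.87.146
  147.121.85.128/25 (147.121.85.128 - 147.121.85.255) does not contain 147.121.87.146
  147.121.68.0/22 (147.121.68.0 - 147.121.71.255) does not contain 147.121.87.146
  147.121.16.0/21 (147.121.16.0 - 147.121.23.255) does not contain 147.121.87.146
  19.121.80.0/21 (19.121.80.0 - 19.121.87.255) does not contain 147.121.87.146
Longest matching prefix is /20 -> interface port14.

port14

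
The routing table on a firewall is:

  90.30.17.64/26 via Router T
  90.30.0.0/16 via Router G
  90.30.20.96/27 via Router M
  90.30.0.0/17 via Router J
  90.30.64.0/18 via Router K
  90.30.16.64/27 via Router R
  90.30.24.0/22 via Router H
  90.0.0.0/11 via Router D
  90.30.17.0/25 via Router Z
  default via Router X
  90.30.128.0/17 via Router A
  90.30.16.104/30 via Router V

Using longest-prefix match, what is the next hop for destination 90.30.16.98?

Router J

Routes whose prefix contains 90.30.16.98:
  0.0.0.0/0 (default, matches everything) -> Router X
  90.0.0.0/11 (90.0.0.0 - 90.31.255.255) -> Router D
  90.30.0.0/16 (90.30.0.0 - 90.30.255.255) -> Router G
  90.30.0.0/17 (90.30.0.0 - 90.30.127.255) -> Router J
More-specific entries that do NOT match:
  90.30.16.104/30 (90.30.16.104 - 90.30.16.107) does not contain 90.30.16.98
  90.30.20.96/27 (90.30.20.96 - 90.30.20.127) does not contain 90.30.16.98
  90.30.16.64/27 (90.30.16.64 - 90.30.16.95) does not contain 90.30.16.98
  90.30.17.64/26 (90.30.17.64 - 90.30.17.127) does not contain 90.30.16.98
  90.30.17.0/25 (90.30.17.0 - 90.30.17.127) does not contain 90.30.16.98
  90.30.24.0/22 (90.30.24.0 - 90.30.27.255) does not contain 90.30.16.98
  90.30.64.0/18 (90.30.64.0 - 90.30.127.255) does not contain 90.30.16.98
Longest matching prefix is /17 -> next hop Router J.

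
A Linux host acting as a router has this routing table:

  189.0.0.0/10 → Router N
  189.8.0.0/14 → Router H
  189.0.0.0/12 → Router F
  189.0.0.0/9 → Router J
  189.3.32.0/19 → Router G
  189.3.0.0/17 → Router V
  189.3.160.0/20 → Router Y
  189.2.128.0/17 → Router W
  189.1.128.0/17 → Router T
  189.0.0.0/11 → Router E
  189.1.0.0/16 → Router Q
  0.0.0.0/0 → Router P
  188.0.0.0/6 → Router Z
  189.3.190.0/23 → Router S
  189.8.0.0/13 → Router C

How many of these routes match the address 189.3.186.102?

Prefixes containing 189.3.186.102:
  0.0.0.0/0 (default, matches everything)
  188.0.0.0/6 (188.0.0.0 - 191.255.255.255)
  189.0.0.0/9 (189.0.0.0 - 189.127.255.255)
  189.0.0.0/10 (189.0.0.0 - 189.63.255.255)
  189.0.0.0/11 (189.0.0.0 - 189.31.255.255)
  189.0.0.0/12 (189.0.0.0 - 189.15.255.255)
Total matching entries: 6.

6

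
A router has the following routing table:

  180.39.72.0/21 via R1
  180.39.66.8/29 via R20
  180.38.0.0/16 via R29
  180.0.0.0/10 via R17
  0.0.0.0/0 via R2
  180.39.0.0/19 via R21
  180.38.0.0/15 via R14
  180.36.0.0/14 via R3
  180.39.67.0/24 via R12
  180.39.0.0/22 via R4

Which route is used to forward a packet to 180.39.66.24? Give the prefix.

Entries matching 180.39.66.24:
  0.0.0.0/0 (default, matches everything)
  180.0.0.0/10 (180.0.0.0 - 180.63.255.255)
  180.36.0.0/14 (180.36.0.0 - 180.39.255.255)
  180.38.0.0/15 (180.38.0.0 - 180.39.255.255)
Most specific is 180.38.0.0/15.

180.38.0.0/15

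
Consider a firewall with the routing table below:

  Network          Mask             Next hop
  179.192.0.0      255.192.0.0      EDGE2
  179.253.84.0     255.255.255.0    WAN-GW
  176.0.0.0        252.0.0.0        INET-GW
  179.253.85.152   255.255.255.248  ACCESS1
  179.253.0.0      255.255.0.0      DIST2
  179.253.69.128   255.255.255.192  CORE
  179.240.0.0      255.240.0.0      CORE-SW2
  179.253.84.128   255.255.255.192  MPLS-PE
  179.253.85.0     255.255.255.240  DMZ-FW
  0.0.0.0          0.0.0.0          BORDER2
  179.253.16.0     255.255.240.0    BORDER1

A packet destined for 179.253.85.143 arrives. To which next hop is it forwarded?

Routes whose prefix contains 179.253.85.143:
  0.0.0.0/0 (default, matches everything) -> BORDER2
  176.0.0.0/6 (176.0.0.0 - 179.255.255.255) -> INET-GW
  179.192.0.0/10 (179.192.0.0 - 179.255.255.255) -> EDGE2
  179.240.0.0/12 (179.240.0.0 - 179.255.255.255) -> CORE-SW2
  179.253.0.0/16 (179.253.0.0 - 179.253.255.255) -> DIST2
More-specific entries that do NOT match:
  179.253.85.152/29 (179.253.85.152 - 179.253.85.159) does not contain 179.253.85.143
  179.253.85.0/28 (179.253.85.0 - 179.253.85.15) does not contain 179.253.85.143
  179.253.69.128/26 (179.253.69.128 - 179.253.69.191) does not contain 179.253.85.143
  179.253.84.128/26 (179.253.84.128 - 179.253.84.191) does not contain 179.253.85.143
  179.253.84.0/24 (179.253.84.0 - 179.253.84.255) does not contain 179.253.85.143
  179.253.16.0/20 (179.253.16.0 - 179.253.31.255) does not contain 179.253.85.143
Longest matching prefix is /16 -> next hop DIST2.

DIST2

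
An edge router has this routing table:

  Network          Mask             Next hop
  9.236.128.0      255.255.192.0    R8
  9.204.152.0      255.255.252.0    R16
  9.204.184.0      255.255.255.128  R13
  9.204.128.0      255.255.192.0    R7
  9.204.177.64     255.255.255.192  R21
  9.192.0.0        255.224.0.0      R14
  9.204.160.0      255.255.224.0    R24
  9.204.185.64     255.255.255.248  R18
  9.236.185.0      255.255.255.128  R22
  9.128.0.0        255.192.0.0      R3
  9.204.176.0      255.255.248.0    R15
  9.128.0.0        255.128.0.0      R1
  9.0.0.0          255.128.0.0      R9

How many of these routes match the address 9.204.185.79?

Prefixes containing 9.204.185.79:
  9.128.0.0/9 (9.128.0.0 - 9.255.255.255)
  9.192.0.0/11 (9.192.0.0 - 9.223.255.255)
  9.204.128.0/18 (9.204.128.0 - 9.204.191.255)
  9.204.160.0/19 (9.204.160.0 - 9.204.191.255)
Total matching entries: 4.

4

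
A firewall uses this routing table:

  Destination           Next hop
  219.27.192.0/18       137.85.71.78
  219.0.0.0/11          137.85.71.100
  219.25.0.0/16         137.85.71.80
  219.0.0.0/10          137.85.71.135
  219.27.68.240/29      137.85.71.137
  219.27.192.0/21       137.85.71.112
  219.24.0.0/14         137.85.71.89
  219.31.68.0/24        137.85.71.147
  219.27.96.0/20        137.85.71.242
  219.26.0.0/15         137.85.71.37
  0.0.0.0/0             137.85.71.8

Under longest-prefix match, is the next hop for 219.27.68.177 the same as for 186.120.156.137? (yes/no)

219.27.68.177: longest match 219.26.0.0/15 -> 137.85.71.37
186.120.156.137: longest match 0.0.0.0/0 -> 137.85.71.8

no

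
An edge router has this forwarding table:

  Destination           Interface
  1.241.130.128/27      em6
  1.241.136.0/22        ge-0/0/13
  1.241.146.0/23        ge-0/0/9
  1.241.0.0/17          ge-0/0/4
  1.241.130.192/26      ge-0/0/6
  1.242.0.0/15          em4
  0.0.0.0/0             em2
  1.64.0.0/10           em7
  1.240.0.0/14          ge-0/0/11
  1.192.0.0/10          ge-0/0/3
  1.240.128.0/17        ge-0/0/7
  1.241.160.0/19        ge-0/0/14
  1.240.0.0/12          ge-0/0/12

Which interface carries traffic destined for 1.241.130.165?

Routes whose prefix contains 1.241.130.165:
  0.0.0.0/0 (default, matches everything) -> em2
  1.192.0.0/10 (1.192.0.0 - 1.255.255.255) -> ge-0/0/3
  1.240.0.0/12 (1.240.0.0 - 1.255.255.255) -> ge-0/0/12
  1.240.0.0/14 (1.240.0.0 - 1.243.255.255) -> ge-0/0/11
More-specific entries that do NOT match:
  1.241.130.128/27 (1.241.130.128 - 1.241.130.159) does not contain 1.241.130.165
  1.241.130.192/26 (1.241.130.192 - 1.241.130.255) does not contain 1.241.130.165
  1.241.146.0/23 (1.241.146.0 - 1.241.147.255) does not contain 1.241.130.165
  1.241.136.0/22 (1.241.136.0 - 1.241.139.255) does not contain 1.241.130.165
  1.241.160.0/19 (1.241.160.0 - 1.241.191.255) does not contain 1.241.130.165
  1.241.0.0/17 (1.241.0.0 - 1.241.127.255) does not contain 1.241.130.165
  1.240.128.0/17 (1.240.128.0 - 1.240.255.255) does not contain 1.241.130.165
  1.242.0.0/15 (1.242.0.0 - 1.243.255.255) does not contain 1.241.130.165
Longest matching prefix is /14 -> interface ge-0/0/11.

ge-0/0/11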